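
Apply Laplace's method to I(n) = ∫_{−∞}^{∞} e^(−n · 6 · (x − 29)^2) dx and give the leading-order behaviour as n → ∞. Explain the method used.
I(n) = sqrt(π/(6n))

Here φ(x) = 6 · (x − 29)^2 has its unique minimum at x* = 29 with φ(x*) = 0 and φ''(x*) = 12. Laplace's method gives
  I(n) ~ e^(−n φ(x*)) · sqrt(2π / (n · φ''(x*))) = sqrt(2π / (12n)) = sqrt(π/(6n)).
This is exact: substituting u = (x − 29)·sqrt(6n) gives I(n) = (1/sqrt(6n)) ∫_{−∞}^{∞} e^(−u^2) du = sqrt(π/(6n)).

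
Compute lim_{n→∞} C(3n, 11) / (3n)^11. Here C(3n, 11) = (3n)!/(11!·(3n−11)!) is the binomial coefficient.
lim = 1/11! = 1/39916800

With N = 3n → ∞: C(N, 11) / N^11 = [N(N−1)…(N−10)] / (11! · N^11) = (1/11!) · 1 · (1 − 1/(3n)) · … · (1 − 10/(3n)). Each factor → 1 as N → ∞, so the limit is 1/11! = 1/39916800.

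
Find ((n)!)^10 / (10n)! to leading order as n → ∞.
((n)!)^10/(10n)! ~ ((2π·n)^(9/2) / sqrt(10)) · 10^(−10·n)  →  0

Write N = n. Stirling: N! ~ sqrt(2π N)(N/e)^N and (10N)! ~ sqrt(2π·10N)·(10N/e)^(10N).
  (N!)^10/(10N)! ~ (2π N)^(10/2) (N/e)^(10N) / [sqrt(2π·10N) (10N/e)^(10N)]
     = (2π N)^(10/2) / sqrt(2π·10N) · (N/(10N))^(10N)
     = (2π N)^((10−1)/2) / sqrt(10) · 10^(−10N).
Since 10^10 > 1, the factor 10^(−10N) decays exponentially, so the ratio → 0. Substituting N = n gives the stated form.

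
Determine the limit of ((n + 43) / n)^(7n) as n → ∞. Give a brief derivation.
lim = e^301

Rewrite as (1 + 43/n)^(7n). By the standard limit (1 + x/n)^n → e^x, we have (1 + 43/n)^n → e^43, and raising to the 7th power gives e^301.
More precisely, ln[(1 + 43/n)^(7n)] = 7n · ln(1 + 43/n) = 7n · (43/n + O(1/n^2)) = 301 + O(1/n) → 301.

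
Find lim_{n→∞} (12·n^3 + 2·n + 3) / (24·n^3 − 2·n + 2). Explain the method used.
lim = 12/24 = 1/2

For large n the leading n^3 terms dominate both numerator and denominator. Dividing top and bottom by n^3, every other term tends to 0, leaving 12/24 = 1/2.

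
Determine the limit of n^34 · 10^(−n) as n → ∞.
lim = 0

Exponentials with base > 1 dominate every fixed polynomial: for any fixed c, n^c / 10^n → 0 as n → ∞ (e.g. by the ratio test, or by writing 10^n = e^(n ln 10) and noting e^(n ln 10) / n^c → ∞). Hence n^34 · 10^(−n) = n^34 / 10^n → 0.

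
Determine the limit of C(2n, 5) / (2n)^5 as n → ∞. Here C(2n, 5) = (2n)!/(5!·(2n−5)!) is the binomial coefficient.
lim = 1/5! = 1/120

With N = 2n → ∞: C(N, 5) / N^5 = [N(N−1)…(N−4)] / (5! · N^5) = (1/5!) · 1 · (1 − 1/(2n)) · (1 − 2/(2n)) · (1 − 3/(2n)) · (1 − 4/(2n)). Each factor → 1 as N → ∞, so the limit is 1/5! = 1/120.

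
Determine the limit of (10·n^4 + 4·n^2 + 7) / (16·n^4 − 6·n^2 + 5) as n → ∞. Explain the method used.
lim = 10/16 = 5/8

For large n the leading n^4 terms dominate both numerator and denominator. Dividing top and bottom by n^4, every other term tends to 0, leaving 10/16 = 5/8.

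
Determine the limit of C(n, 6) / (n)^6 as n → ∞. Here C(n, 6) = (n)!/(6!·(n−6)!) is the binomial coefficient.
lim = 1/6! = 1/720

With N = n → ∞: C(N, 6) / N^6 = [N(N−1)…(N−5)] / (6! · N^6) = (1/6!) · 1 · (1 − 1/n) · … · (1 − 5/n). Each factor → 1 as N → ∞, so the limit is 1/6! = 1/720.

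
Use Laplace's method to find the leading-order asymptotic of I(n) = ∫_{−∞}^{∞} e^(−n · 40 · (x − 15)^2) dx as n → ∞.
I(n) = sqrt(π/(40n))

Here φ(x) = 40 · (x − 15)^2 has its unique minimum at x* = 15 with φ(x*) = 0 and φ''(x*) = 80. Laplace's method gives
  I(n) ~ e^(−n φ(x*)) · sqrt(2π / (n · φ''(x*))) = sqrt(2π / (80n)) = sqrt(π/(40n)).
This is exact: substituting u = (x − 15)·sqrt(40n) gives I(n) = (1/sqrt(40n)) ∫_{−∞}^{∞} e^(−u^2) du = sqrt(π/(40n)).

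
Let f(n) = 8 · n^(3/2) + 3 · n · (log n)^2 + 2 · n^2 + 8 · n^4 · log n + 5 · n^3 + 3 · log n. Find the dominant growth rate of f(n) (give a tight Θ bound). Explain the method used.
f(n) ∈ Θ(n^4 · log n)

Compare the terms by growth order. For large n, n^a · (log n)^b dominates n^a' · (log n)^b' iff a > a', or (a = a' and b > b'). Ranking the 6 terms shows the dominant one is 8 · n^4 · log n. Hence f(n) ∈ Θ(n^4 · log n).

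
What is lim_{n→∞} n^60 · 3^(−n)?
lim = 0

Exponentials with base > 1 dominate every fixed polynomial: for any fixed c, n^c / 3^n → 0 as n → ∞ (e.g. by the ratio test, or by writing 3^n = e^(n ln 3) and noting e^(n ln 3) / n^c → ∞). Hence n^60 · 3^(−n) = n^60 / 3^n → 0.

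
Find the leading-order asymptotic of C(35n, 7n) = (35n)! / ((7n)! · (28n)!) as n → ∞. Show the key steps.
C(35n, 7n) ~ (3125/256)^(7n) · sqrt(5/(8π·7n))

Write N = 7n. Apply Stirling to each factorial:
  (5N)! ~ sqrt(2π·5N) · (5N/e)^(5N),
  N! ~ sqrt(2π N) · (N/e)^N,
  (4N)! ~ sqrt(2π·4N) · (4N/e)^(4N).
The exponential factors combine to (5N)^(5N) / (N^N · (4N)^(4N)) = 5^(5N)/4^(4N) = (5^5/4^4)^N = (3125/256)^N.
The square-root prefactors combine to sqrt(2π·5N) / (sqrt(2π N)·sqrt(2π·4N)) = sqrt(5 / (2π·4·N)) = sqrt(5/(8π·7n)).
Substituting N = 7n: C(35n, 7n) ~ (3125/256)^(7n) · sqrt(5/(8π·7n)).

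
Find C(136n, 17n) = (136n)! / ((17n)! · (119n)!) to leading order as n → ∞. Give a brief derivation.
C(136n, 17n) ~ (16777216/823543)^(17n) · sqrt(4/(7π·17n))

Write N = 17n. Apply Stirling to each factorial:
  (8N)! ~ sqrt(2π·8N) · (8N/e)^(8N),
  N! ~ sqrt(2π N) · (N/e)^N,
  (7N)! ~ sqrt(2π·7N) · (7N/e)^(7N).
The exponential factors combine to (8N)^(8N) / (N^N · (7N)^(7N)) = 8^(8N)/7^(7N) = (8^8/7^7)^N = (16777216/823543)^N.
The square-root prefactors combine to sqrt(2π·8N) / (sqrt(2π N)·sqrt(2π·7N)) = sqrt(8 / (2π·7·N)) = sqrt(4/(7π·17n)).
Substituting N = 17n: C(136n, 17n) ~ (16777216/823543)^(17n) · sqrt(4/(7π·17n)).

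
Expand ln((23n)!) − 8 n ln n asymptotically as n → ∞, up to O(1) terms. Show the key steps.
ln((23n)!) − 8 n ln n = 15 n ln n + 23(ln 23 − 1) n + (1/2) ln(2π·23n) + O(1/n)

Stirling: ln((23n)!) = 23n ln(23n) − 23n + (1/2) ln(2π·23n) + O(1/n).
Expand 23n ln(23n) = 23n (ln n + ln 23) = 23n ln n + 23n ln 23.
Subtract 8n ln n: leading term is (23 − 8) n ln n = 15 n ln n. The next term is 23n ln 23 − 23n = 23(ln 23 − 1) n. Then the (1/2) ln(2π·23n) correction.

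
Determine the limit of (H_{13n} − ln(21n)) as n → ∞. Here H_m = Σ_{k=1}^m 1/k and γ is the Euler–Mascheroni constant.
lim = ln(13/21) + γ

By Euler-Maclaurin, H_m = ln m + γ + O(1/m). So
  H_{13n} − ln(21n) = ln(13n) + γ − ln(21n) + O(1/n)
                       = ln(13/21) + γ + O(1/n).
Hence the limit is ln(13/21) + γ.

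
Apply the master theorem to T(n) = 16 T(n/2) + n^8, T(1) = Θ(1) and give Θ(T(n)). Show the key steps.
T(n) = Θ(n^8)

log_2 16 ≈ 4.000. f(n) = n^8 dominates n^(log_2 16) since 8 > 4.000, and the regularity condition a·f(n/b) = 16·(n/2)^8 = (16/256)·n^8 ≤ c·f(n) holds with c = 16/256 ≈ 0.0625 < 1. So this is Case 3: T(n) = Θ(f(n)) = Θ(n^8).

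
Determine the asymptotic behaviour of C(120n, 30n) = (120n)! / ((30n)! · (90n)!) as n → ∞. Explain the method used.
C(120n, 30n) ~ (256/27)^(30n) · sqrt(2/(3π·30n))

Write N = 30n. Apply Stirling to each factorial:
  (4N)! ~ sqrt(2π·4N) · (4N/e)^(4N),
  N! ~ sqrt(2π N) · (N/e)^N,
  (3N)! ~ sqrt(2π·3N) · (3N/e)^(3N).
The exponential factors combine to (4N)^(4N) / (N^N · (3N)^(3N)) = 4^(4N)/3^(3N) = (4^4/3^3)^N = (256/27)^N.
The square-root prefactors combine to sqrt(2π·4N) / (sqrt(2π N)·sqrt(2π·3N)) = sqrt(4 / (2π·3·N)) = sqrt(2/(3π·30n)).
Substituting N = 30n: C(120n, 30n) ~ (256/27)^(30n) · sqrt(2/(3π·30n)).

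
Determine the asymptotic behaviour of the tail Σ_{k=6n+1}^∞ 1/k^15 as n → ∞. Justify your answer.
Σ_{k>6n} 1/k^15 ~ 1/(14 · (6n)^14)

Compare to the integral: ∫_{6n}^∞ x^(−15) dx = [−x^(−14)/14]_{6n}^∞ = 1/((15−1)·(6n)^14). Euler-Maclaurin then gives
  Σ_{k>6n} 1/k^15 = ∫_{6n}^∞ dx/x^15 − 1/(2·(6n)^15) + O(1/(6n)^16).
(Equivalently this is ζ(15) − Σ_{k≤6n} 1/k^15.)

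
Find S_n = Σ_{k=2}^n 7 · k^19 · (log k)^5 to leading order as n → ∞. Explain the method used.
S_n ~ 7 · n^20 · (log n)^5 / 20

By integral comparison, S_n = ∫_1^n 7 · x^19 · (log x)^5 dx + O(n^19 · (log n)^5). For the integral, the leading term of ∫_1^n x^19 (log x)^5 dx is n^20/20 · (log n)^5 (by repeated integration by parts; each step lowers the log-exponent and produces a relatively O(1/log n) correction). Hence S_n ~ 7 · n^20 · (log n)^5 / 20.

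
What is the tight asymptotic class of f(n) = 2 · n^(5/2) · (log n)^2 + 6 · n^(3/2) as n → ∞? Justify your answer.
f(n) ∈ Θ(n^(5/2) · (log n)^2)

Compare the terms by growth order. For large n, n^a · (log n)^b dominates n^a' · (log n)^b' iff a > a', or (a = a' and b > b'). Ranking the 2 terms shows the dominant one is 2 · n^(5/2) · (log n)^2. Hence f(n) ∈ Θ(n^(5/2) · (log n)^2).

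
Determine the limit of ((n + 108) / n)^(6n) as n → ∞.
lim = e^648

Rewrite as (1 + 108/n)^(6n). By the standard limit (1 + x/n)^n → e^x, we have (1 + 108/n)^n → e^108, and raising to the 6th power gives e^648.
More precisely, ln[(1 + 108/n)^(6n)] = 6n · ln(1 + 108/n) = 6n · (108/n + O(1/n^2)) = 648 + O(1/n) → 648.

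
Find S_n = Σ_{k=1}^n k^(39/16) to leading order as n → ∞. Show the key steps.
S_n ~ (16/55) · n^(55/16)

Integral comparison: Σ_{k=1}^n k^(39/16) = ∫_0^n x^(39/16) dx + O(n^(39/16)). The integral is n^(1 + 39/16) / (1 + 39/16) = n^((39+16)/16) / ((39+16)/16) = (16/55) · n^(55/16).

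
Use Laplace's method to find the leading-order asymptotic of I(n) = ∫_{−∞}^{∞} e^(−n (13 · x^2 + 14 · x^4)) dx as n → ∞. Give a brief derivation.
I(n) ~ sqrt(π/(13n))

φ(x) = 13 · x^2 + 14 · x^4 has its unique global minimum at x* = 0 (since φ'(x) = 26x + 56x^3 = 0 only at x = 0 for real x with both coefficients positive, and φ → ∞ as |x| → ∞). At x* = 0, φ(0) = 0 and φ''(0) = 26. Laplace's method then gives
  I(n) ~ sqrt(2π / (n · φ''(0))) · e^(−n φ(0)) = sqrt(2π / (26n)) = sqrt(π/(13n)).
The 14 · x^4 term contributes only at subleading order (an O(1/n) relative correction).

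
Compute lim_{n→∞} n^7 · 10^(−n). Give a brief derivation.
lim = 0

Exponentials with base > 1 dominate every fixed polynomial: for any fixed c, n^c / 10^n → 0 as n → ∞ (e.g. by the ratio test, or by writing 10^n = e^(n ln 10) and noting e^(n ln 10) / n^c → ∞). Hence n^7 · 10^(−n) = n^7 / 10^n → 0.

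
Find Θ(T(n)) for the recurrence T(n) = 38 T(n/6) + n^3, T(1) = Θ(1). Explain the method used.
T(n) = Θ(n^3)

log_6 38 ≈ 2.030. f(n) = n^3 dominates n^(log_6 38) since 3 > 2.030, and the regularity condition a·f(n/b) = 38·(n/6)^3 = (38/216)·n^3 ≤ c·f(n) holds with c = 38/216 ≈ 0.176 < 1. So this is Case 3: T(n) = Θ(f(n)) = Θ(n^3).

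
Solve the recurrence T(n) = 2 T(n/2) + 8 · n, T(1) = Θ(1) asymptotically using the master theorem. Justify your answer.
T(n) = Θ(n log n)

log_2 2 = 1, and f(n) = 8 · n = Θ(n^(log_2 2)). This is Case 2 of the master theorem: T(n) = Θ(f(n) · log n) = Θ(n log n).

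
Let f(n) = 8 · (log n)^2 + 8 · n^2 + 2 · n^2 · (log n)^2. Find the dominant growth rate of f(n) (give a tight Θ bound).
f(n) ∈ Θ(n^2 · (log n)^2)

Compare the terms by growth order. For large n, n^a · (log n)^b dominates n^a' · (log n)^b' iff a > a', or (a = a' and b > b'). Ranking the 3 terms shows the dominant one is 2 · n^2 · (log n)^2. Hence f(n) ∈ Θ(n^2 · (log n)^2).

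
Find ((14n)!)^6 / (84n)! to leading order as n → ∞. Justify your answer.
((14n)!)^6/(84n)! ~ ((2π·14n)^(5/2) / sqrt(6)) · 6^(−6·14n)  →  0

Write N = 14n. Stirling: N! ~ sqrt(2π N)(N/e)^N and (6N)! ~ sqrt(2π·6N)·(6N/e)^(6N).
  (N!)^6/(6N)! ~ (2π N)^(6/2) (N/e)^(6N) / [sqrt(2π·6N) (6N/e)^(6N)]
     = (2π N)^(6/2) / sqrt(2π·6N) · (N/(6N))^(6N)
     = (2π N)^((6−1)/2) / sqrt(6) · 6^(−6N).
Since 6^6 > 1, the factor 6^(−6N) decays exponentially, so the ratio → 0. Substituting N = 14n gives the stated form.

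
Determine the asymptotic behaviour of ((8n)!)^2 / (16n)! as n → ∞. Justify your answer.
((8n)!)^2/(16n)! ~ ((2π·8n)^(1/2) / sqrt(2)) · 2^(−2·8n)  →  0

Write N = 8n. Stirling: N! ~ sqrt(2π N)(N/e)^N and (2N)! ~ sqrt(2π·2N)·(2N/e)^(2N).
  (N!)^2/(2N)! ~ (2π N)^(2/2) (N/e)^(2N) / [sqrt(2π·2N) (2N/e)^(2N)]
     = (2π N)^(2/2) / sqrt(2π·2N) · (N/(2N))^(2N)
     = (2π N)^((2−1)/2) / sqrt(2) · 2^(−2N).
Since 2^2 > 1, the factor 2^(−2N) decays exponentially, so the ratio → 0. Substituting N = 8n gives the stated form.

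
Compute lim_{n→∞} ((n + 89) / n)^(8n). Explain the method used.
lim = e^712

Rewrite as (1 + 89/n)^(8n). By the standard limit (1 + x/n)^n → e^x, we have (1 + 89/n)^n → e^89, and raising to the 8th power gives e^712.
More precisely, ln[(1 + 89/n)^(8n)] = 8n · ln(1 + 89/n) = 8n · (89/n + O(1/n^2)) = 712 + O(1/n) → 712.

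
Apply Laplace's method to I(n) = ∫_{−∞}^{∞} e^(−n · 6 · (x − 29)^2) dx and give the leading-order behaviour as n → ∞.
I(n) = sqrt(π/(6n))

Here φ(x) = 6 · (x − 29)^2 has its unique minimum at x* = 29 with φ(x*) = 0 and φ''(x*) = 12. Laplace's method gives
  I(n) ~ e^(−n φ(x*)) · sqrt(2π / (n · φ''(x*))) = sqrt(2π / (12n)) = sqrt(π/(6n)).
This is exact: substituting u = (x − 29)·sqrt(6n) gives I(n) = (1/sqrt(6n)) ∫_{−∞}^{∞} e^(−u^2) du = sqrt(π/(6n)).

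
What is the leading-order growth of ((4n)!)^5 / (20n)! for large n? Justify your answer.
((4n)!)^5/(20n)! ~ ((2π·4n)^(4/2) / sqrt(5)) · 5^(−5·4n)  →  0

Write N = 4n. Stirling: N! ~ sqrt(2π N)(N/e)^N and (5N)! ~ sqrt(2π·5N)·(5N/e)^(5N).
  (N!)^5/(5N)! ~ (2π N)^(5/2) (N/e)^(5N) / [sqrt(2π·5N) (5N/e)^(5N)]
     = (2π N)^(5/2) / sqrt(2π·5N) · (N/(5N))^(5N)
     = (2π N)^((5−1)/2) / sqrt(5) · 5^(−5N).
Since 5^5 > 1, the factor 5^(−5N) decays exponentially, so the ratio → 0. Substituting N = 4n gives the stated form.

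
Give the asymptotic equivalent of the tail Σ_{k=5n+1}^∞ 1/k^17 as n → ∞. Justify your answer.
Σ_{k>5n} 1/k^17 ~ 1/(16 · (5n)^16)

Compare to the integral: ∫_{5n}^∞ x^(−17) dx = [−x^(−16)/16]_{5n}^∞ = 1/((17−1)·(5n)^16). Euler-Maclaurin then gives
  Σ_{k>5n} 1/k^17 = ∫_{5n}^∞ dx/x^17 − 1/(2·(5n)^17) + O(1/(5n)^18).
(Equivalently this is ζ(17) − Σ_{k≤5n} 1/k^17.)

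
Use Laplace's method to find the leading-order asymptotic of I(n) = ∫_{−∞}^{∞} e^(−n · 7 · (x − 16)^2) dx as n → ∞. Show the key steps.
I(n) = sqrt(π/(7n))

Here φ(x) = 7 · (x − 16)^2 has its unique minimum at x* = 16 with φ(x*) = 0 and φ''(x*) = 14. Laplace's method gives
  I(n) ~ e^(−n φ(x*)) · sqrt(2π / (n · φ''(x*))) = sqrt(2π / (14n)) = sqrt(π/(7n)).
This is exact: substituting u = (x − 16)·sqrt(7n) gives I(n) = (1/sqrt(7n)) ∫_{−∞}^{∞} e^(−u^2) du = sqrt(π/(7n)).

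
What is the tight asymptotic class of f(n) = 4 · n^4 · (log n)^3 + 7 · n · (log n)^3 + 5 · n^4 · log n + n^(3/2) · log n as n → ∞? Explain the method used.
f(n) ∈ Θ(n^4 · (log n)^3)

Compare the terms by growth order. For large n, n^a · (log n)^b dominates n^a' · (log n)^b' iff a > a', or (a = a' and b > b'). Ranking the 4 terms shows the dominant one is 4 · n^4 · (log n)^3. Hence f(n) ∈ Θ(n^4 · (log n)^3).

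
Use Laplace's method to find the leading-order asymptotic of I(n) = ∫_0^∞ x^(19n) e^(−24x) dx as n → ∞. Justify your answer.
I(n) ~ (sqrt(2π·19n) / 24) · (19n/(24e))^(19n)

Write the integrand as exp(19n ln x − 24x) and set f(x) = 19n ln x − 24x. Then f'(x) = 19n/x − 24 = 0 at x* = 19n/24, and f''(x*) = −19n/x*^2 = −24^2/(19n). Laplace's method (interior maximum) gives
  I(n) ~ e^(f(x*)) · sqrt(2π / |f''(x*)|)
        = exp(19n ln(19n/24) − 19n) · sqrt(2π · 19n / 24^2)
        = (19n/24)^(19n) e^(−19n) · sqrt(2π·19n) / 24
        = (sqrt(2π·19n) / 24) · (19n/(24e))^(19n).
This matches Γ(19n+1)/24^(19n+1) with Stirling applied to Γ.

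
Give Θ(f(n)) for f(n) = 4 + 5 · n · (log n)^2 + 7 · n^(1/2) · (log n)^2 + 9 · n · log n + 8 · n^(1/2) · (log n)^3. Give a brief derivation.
f(n) ∈ Θ(n · (log n)^2)

Compare the terms by growth order. For large n, n^a · (log n)^b dominates n^a' · (log n)^b' iff a > a', or (a = a' and b > b'). Ranking the 5 terms shows the dominant one is 5 · n · (log n)^2. Hence f(n) ∈ Θ(n · (log n)^2).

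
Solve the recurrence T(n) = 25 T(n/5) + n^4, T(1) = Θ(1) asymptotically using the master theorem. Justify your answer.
T(n) = Θ(n^4)

log_5 25 ≈ 2.000. f(n) = n^4 dominates n^(log_5 25) since 4 > 2.000, and the regularity condition a·f(n/b) = 25·(n/5)^4 = (25/625)·n^4 ≤ c·f(n) holds with c = 25/625 ≈ 0.04 < 1. So this is Case 3: T(n) = Θ(f(n)) = Θ(n^4).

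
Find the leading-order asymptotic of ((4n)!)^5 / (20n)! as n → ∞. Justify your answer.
((4n)!)^5/(20n)! ~ ((2π·4n)^(4/2) / sqrt(5)) · 5^(−5·4n)  →  0

Write N = 4n. Stirling: N! ~ sqrt(2π N)(N/e)^N and (5N)! ~ sqrt(2π·5N)·(5N/e)^(5N).
  (N!)^5/(5N)! ~ (2π N)^(5/2) (N/e)^(5N) / [sqrt(2π·5N) (5N/e)^(5N)]
     = (2π N)^(5/2) / sqrt(2π·5N) · (N/(5N))^(5N)
     = (2π N)^((5−1)/2) / sqrt(5) · 5^(−5N).
Since 5^5 > 1, the factor 5^(−5N) decays exponentially, so the ratio → 0. Substituting N = 4n gives the stated form.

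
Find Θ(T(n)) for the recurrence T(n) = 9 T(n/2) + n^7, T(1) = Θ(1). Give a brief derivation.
T(n) = Θ(n^7)

log_2 9 ≈ 3.170. f(n) = n^7 dominates n^(log_2 9) since 7 > 3.170, and the regularity condition a·f(n/b) = 9·(n/2)^7 = (9/128)·n^7 ≤ c·f(n) holds with c = 9/128 ≈ 0.0703 < 1. So this is Case 3: T(n) = Θ(f(n)) = Θ(n^7).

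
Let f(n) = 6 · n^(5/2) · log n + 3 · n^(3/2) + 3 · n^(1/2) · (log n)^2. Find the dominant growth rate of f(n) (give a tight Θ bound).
f(n) ∈ Θ(n^(5/2) · log n)

Compare the terms by growth order. For large n, n^a · (log n)^b dominates n^a' · (log n)^b' iff a > a', or (a = a' and b > b'). Ranking the 3 terms shows the dominant one is 6 · n^(5/2) · log n. Hence f(n) ∈ Θ(n^(5/2) · log n).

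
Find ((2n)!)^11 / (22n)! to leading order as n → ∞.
((2n)!)^11/(22n)! ~ ((2π·2n)^(10/2) / sqrt(11)) · 11^(−11·2n)  →  0

Write N = 2n. Stirling: N! ~ sqrt(2π N)(N/e)^N and (11N)! ~ sqrt(2π·11N)·(11N/e)^(11N).
  (N!)^11/(11N)! ~ (2π N)^(11/2) (N/e)^(11N) / [sqrt(2π·11N) (11N/e)^(11N)]
     = (2π N)^(11/2) / sqrt(2π·11N) · (N/(11N))^(11N)
     = (2π N)^((11−1)/2) / sqrt(11) · 11^(−11N).
Since 11^11 > 1, the factor 11^(−11N) decays exponentially, so the ratio → 0. Substituting N = 2n gives the stated form.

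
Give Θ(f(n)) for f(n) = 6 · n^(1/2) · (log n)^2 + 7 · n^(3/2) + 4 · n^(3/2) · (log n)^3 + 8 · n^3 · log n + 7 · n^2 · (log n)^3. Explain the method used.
f(n) ∈ Θ(n^3 · log n)

Compare the terms by growth order. For large n, n^a · (log n)^b dominates n^a' · (log n)^b' iff a > a', or (a = a' and b > b'). Ranking the 5 terms shows the dominant one is 8 · n^3 · log n. Hence f(n) ∈ Θ(n^3 · log n).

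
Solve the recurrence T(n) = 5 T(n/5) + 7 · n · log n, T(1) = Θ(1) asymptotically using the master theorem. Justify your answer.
T(n) = Θ(n · (log n)^2)

Here log_5 5 = 1 and f(n) = 7 · n · log n = Θ(n^(log_5 5) · (log n)^1). This is the extended Case 2 of the master theorem (f matches the critical exponent up to log factors), giving T(n) = Θ(n^(log_5 5) · (log n)^(1+1)) = Θ(n · (log n)^2).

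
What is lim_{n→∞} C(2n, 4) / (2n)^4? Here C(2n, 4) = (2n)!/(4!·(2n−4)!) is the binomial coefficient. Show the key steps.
lim = 1/4! = 1/24

With N = 2n → ∞: C(N, 4) / N^4 = [N(N−1)…(N−3)] / (4! · N^4) = (1/4!) · 1 · (1 − 1/(2n)) · (1 − 2/(2n)) · (1 − 3/(2n)). Each factor → 1 as N → ∞, so the limit is 1/4! = 1/24.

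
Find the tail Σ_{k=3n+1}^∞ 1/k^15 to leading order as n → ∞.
Σ_{k>3n} 1/k^15 ~ 1/(14 · (3n)^14)

Compare to the integral: ∫_{3n}^∞ x^(−15) dx = [−x^(−14)/14]_{3n}^∞ = 1/((15−1)·(3n)^14). Euler-Maclaurin then gives
  Σ_{k>3n} 1/k^15 = ∫_{3n}^∞ dx/x^15 − 1/(2·(3n)^15) + O(1/(3n)^16).
(Equivalently this is ζ(15) − Σ_{k≤3n} 1/k^15.)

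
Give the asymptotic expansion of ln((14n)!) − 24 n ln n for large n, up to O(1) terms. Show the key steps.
ln((14n)!) − 24 n ln n = −10 n ln n + 14(ln 14 − 1) n + (1/2) ln(2π·14n) + O(1/n)

Stirling: ln((14n)!) = 14n ln(14n) − 14n + (1/2) ln(2π·14n) + O(1/n).
Expand 14n ln(14n) = 14n (ln n + ln 14) = 14n ln n + 14n ln 14.
Subtract 24n ln n: leading term is (14 − 24) n ln n = −10 n ln n. The next term is 14n ln 14 − 14n = 14(ln 14 − 1) n. Then the (1/2) ln(2π·14n) correction.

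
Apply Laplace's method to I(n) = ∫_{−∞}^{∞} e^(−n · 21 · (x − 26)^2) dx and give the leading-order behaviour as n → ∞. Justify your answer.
I(n) = sqrt(π/(21n))

Here φ(x) = 21 · (x − 26)^2 has its unique minimum at x* = 26 with φ(x*) = 0 and φ''(x*) = 42. Laplace's method gives
  I(n) ~ e^(−n φ(x*)) · sqrt(2π / (n · φ''(x*))) = sqrt(2π / (42n)) = sqrt(π/(21n)).
This is exact: substituting u = (x − 26)·sqrt(21n) gives I(n) = (1/sqrt(21n)) ∫_{−∞}^{∞} e^(−u^2) du = sqrt(π/(21n)).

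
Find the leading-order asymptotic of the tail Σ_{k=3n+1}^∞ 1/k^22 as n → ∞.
Σ_{k>3n} 1/k^22 ~ 1/(21 · (3n)^21)

Compare to the integral: ∫_{3n}^∞ x^(−22) dx = [−x^(−21)/21]_{3n}^∞ = 1/((22−1)·(3n)^21). Euler-Maclaurin then gives
  Σ_{k>3n} 1/k^22 = ∫_{3n}^∞ dx/x^22 − 1/(2·(3n)^22) + O(1/(3n)^23).
(Equivalently this is ζ(22) − Σ_{k≤3n} 1/k^22.)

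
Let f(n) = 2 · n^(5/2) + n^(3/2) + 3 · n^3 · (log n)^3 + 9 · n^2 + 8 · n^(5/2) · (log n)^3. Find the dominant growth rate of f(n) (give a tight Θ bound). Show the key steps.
f(n) ∈ Θ(n^3 · (log n)^3)

Compare the terms by growth order. For large n, n^a · (log n)^b dominates n^a' · (log n)^b' iff a > a', or (a = a' and b > b'). Ranking the 5 terms shows the dominant one is 3 · n^3 · (log n)^3. Hence f(n) ∈ Θ(n^3 · (log n)^3).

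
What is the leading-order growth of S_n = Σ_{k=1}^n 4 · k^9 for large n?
S_n ~ 2 · n^10 / 5

By integral comparison (Euler-Maclaurin), Σ_{k=1}^n 4 · k^9 = 4 · ∫_0^n x^9 dx + O(n^9) = 4 · n^10/10 = 2 · n^10 / 5 + O(n^9). (Equivalently, Faulhaber's formula gives the same leading term.)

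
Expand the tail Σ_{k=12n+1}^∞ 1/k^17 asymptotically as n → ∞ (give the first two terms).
Σ_{k>12n} 1/k^17 = 1/(16 · (12n)^16) − 1/(2 · (12n)^17) + O(1/(12n)^18)

Compare to the integral: ∫_{12n}^∞ x^(−17) dx = [−x^(−16)/16]_{12n}^∞ = 1/((17−1)·(12n)^16). The Euler-Maclaurin correction adds −f(12n)/2 = −1/(2·(12n)^17). Euler-Maclaurin then gives
  Σ_{k>12n} 1/k^17 = ∫_{12n}^∞ dx/x^17 − 1/(2·(12n)^17) + O(1/(12n)^18).
(Equivalently this is ζ(17) − Σ_{k≤12n} 1/k^17.)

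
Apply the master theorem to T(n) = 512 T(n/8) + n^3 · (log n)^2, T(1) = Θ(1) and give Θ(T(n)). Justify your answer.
T(n) = Θ(n^3 · (log n)^3)

Here log_8 512 = 3 and f(n) = n^3 · (log n)^2 = Θ(n^(log_8 512) · (log n)^2). This is the extended Case 2 of the master theorem (f matches the critical exponent up to log factors), giving T(n) = Θ(n^(log_8 512) · (log n)^(2+1)) = Θ(n^3 · (log n)^3).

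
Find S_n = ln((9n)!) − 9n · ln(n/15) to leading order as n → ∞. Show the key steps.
S_n ~ 9n · (ln 135 − 1) + O(ln n)

Stirling: ln((9n)!) = 9n ln(9n) − 9n + O(ln n).
  S_n = 9n ln(9n) − 9n − 9n ln(n/15) + O(ln n)
      = 9n ln(9n) − 9n ln n + 9n ln 15 − 9n + O(ln n)
      = 9n ln 9 + 9n ln 15 − 9n + O(ln n)
      = 9n (ln 135 − 1) + O(ln n).
Numerically ln(135) − 1 ≈ 3.9053.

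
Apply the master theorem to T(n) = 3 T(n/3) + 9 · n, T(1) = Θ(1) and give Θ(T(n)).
T(n) = Θ(n log n)

log_3 3 = 1, and f(n) = 9 · n = Θ(n^(log_3 3)). This is Case 2 of the master theorem: T(n) = Θ(f(n) · log n) = Θ(n log n).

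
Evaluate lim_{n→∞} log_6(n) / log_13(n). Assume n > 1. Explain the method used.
lim = ln(13) / ln(6) = log_6(13)

Change of base: log_6(n) = ln n / ln 6 and log_13(n) = ln n / ln 13. The ratio is (ln n / ln 6) · (ln 13 / ln n) = ln 13 / ln 6, a constant independent of n. So the limit is ln 13 / ln 6 = log_6(13).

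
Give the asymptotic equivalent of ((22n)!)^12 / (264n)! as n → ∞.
((22n)!)^12/(264n)! ~ ((2π·22n)^(11/2) / sqrt(12)) · 12^(−12·22n)  →  0

Write N = 22n. Stirling: N! ~ sqrt(2π N)(N/e)^N and (12N)! ~ sqrt(2π·12N)·(12N/e)^(12N).
  (N!)^12/(12N)! ~ (2π N)^(12/2) (N/e)^(12N) / [sqrt(2π·12N) (12N/e)^(12N)]
     = (2π N)^(12/2) / sqrt(2π·12N) · (N/(12N))^(12N)
     = (2π N)^((12−1)/2) / sqrt(12) · 12^(−12N).
Since 12^12 > 1, the factor 12^(−12N) decays exponentially, so the ratio → 0. Substituting N = 22n gives the stated form.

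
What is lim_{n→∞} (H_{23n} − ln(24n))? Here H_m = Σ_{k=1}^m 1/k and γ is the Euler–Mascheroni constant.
lim = ln(23/24) + γ

By Euler-Maclaurin, H_m = ln m + γ + O(1/m). So
  H_{23n} − ln(24n) = ln(23n) + γ − ln(24n) + O(1/n)
                       = ln(23/24) + γ + O(1/n).
Hence the limit is ln(23/24) + γ.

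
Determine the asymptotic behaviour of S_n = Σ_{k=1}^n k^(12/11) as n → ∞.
S_n ~ (11/23) · n^(23/11)

Integral comparison: Σ_{k=1}^n k^(12/11) = ∫_0^n x^(12/11) dx + O(n^(12/11)). The integral is n^(1 + 12/11) / (1 + 12/11) = n^((12+11)/11) / ((12+11)/11) = (11/23) · n^(23/11).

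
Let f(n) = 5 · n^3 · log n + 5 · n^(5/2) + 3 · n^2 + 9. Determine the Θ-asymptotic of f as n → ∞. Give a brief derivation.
f(n) ∈ Θ(n^3 · log n)

Compare the terms by growth order. For large n, n^a · (log n)^b dominates n^a' · (log n)^b' iff a > a', or (a = a' and b > b'). Ranking the 4 terms shows the dominant one is 5 · n^3 · log n. Hence f(n) ∈ Θ(n^3 · log n).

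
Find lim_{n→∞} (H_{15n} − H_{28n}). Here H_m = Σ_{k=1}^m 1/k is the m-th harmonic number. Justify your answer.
lim = ln(15/28)

Euler-Maclaurin gives H_m = ln m + γ + 1/(2m) + O(1/m^2). The γ and O(1/m) terms cancel in the difference:
  H_{15n} − H_{28n} = ln(15n) − ln(28n) + O(1/n) = ln(15/28) + O(1/n).
Hence the limit is ln(15/28).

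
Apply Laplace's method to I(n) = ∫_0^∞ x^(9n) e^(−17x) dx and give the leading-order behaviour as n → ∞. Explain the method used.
I(n) ~ (sqrt(2π·9n) / 17) · (9n/(17e))^(9n)

Write the integrand as exp(9n ln x − 17x) and set f(x) = 9n ln x − 17x. Then f'(x) = 9n/x − 17 = 0 at x* = 9n/17, and f''(x*) = −9n/x*^2 = −17^2/(9n). Laplace's method (interior maximum) gives
  I(n) ~ e^(f(x*)) · sqrt(2π / |f''(x*)|)
        = exp(9n ln(9n/17) − 9n) · sqrt(2π · 9n / 17^2)
        = (9n/17)^(9n) e^(−9n) · sqrt(2π·9n) / 17
        = (sqrt(2π·9n) / 17) · (9n/(17e))^(9n).
This matches Γ(9n+1)/17^(9n+1) with Stirling applied to Γ.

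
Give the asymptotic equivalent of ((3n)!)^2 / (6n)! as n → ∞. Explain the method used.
((3n)!)^2/(6n)! ~ ((2π·3n)^(1/2) / sqrt(2)) · 2^(−2·3n)  →  0

Write N = 3n. Stirling: N! ~ sqrt(2π N)(N/e)^N and (2N)! ~ sqrt(2π·2N)·(2N/e)^(2N).
  (N!)^2/(2N)! ~ (2π N)^(2/2) (N/e)^(2N) / [sqrt(2π·2N) (2N/e)^(2N)]
     = (2π N)^(2/2) / sqrt(2π·2N) · (N/(2N))^(2N)
     = (2π N)^((2−1)/2) / sqrt(2) · 2^(−2N).
Since 2^2 > 1, the factor 2^(−2N) decays exponentially, so the ratio → 0. Substituting N = 3n gives the stated form.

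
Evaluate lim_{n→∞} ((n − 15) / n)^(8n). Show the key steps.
lim = e^(−120)

Rewrite as (1 − 15/n)^(8n). By the standard limit (1 + x/n)^n → e^x, we have (1 − 15/n)^n → e^(−15), and raising to the 8th power gives e^(−120).
More precisely, ln[(1 − 15/n)^(8n)] = 8n · ln(1 − 15/n) = 8n · (-15/n + O(1/n^2)) = -120 + O(1/n) → -120.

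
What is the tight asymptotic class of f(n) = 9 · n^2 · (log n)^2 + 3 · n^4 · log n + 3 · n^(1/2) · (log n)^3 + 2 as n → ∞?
f(n) ∈ Θ(n^4 · log n)

Compare the terms by growth order. For large n, n^a · (log n)^b dominates n^a' · (log n)^b' iff a > a', or (a = a' and b > b'). Ranking the 4 terms shows the dominant one is 3 · n^4 · log n. Hence f(n) ∈ Θ(n^4 · log n).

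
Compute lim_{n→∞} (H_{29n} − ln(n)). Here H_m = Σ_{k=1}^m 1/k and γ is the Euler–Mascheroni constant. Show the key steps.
lim = ln 29 + γ

By Euler-Maclaurin, H_m = ln m + γ + O(1/m). So
  H_{29n} − ln(n) = ln(29n) + γ − ln(n) + O(1/n)
                       = ln(29/1) + γ + O(1/n).
Hence the limit is ln(29/1) + γ.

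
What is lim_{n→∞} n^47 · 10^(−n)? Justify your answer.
lim = 0

Exponentials with base > 1 dominate every fixed polynomial: for any fixed c, n^c / 10^n → 0 as n → ∞ (e.g. by the ratio test, or by writing 10^n = e^(n ln 10) and noting e^(n ln 10) / n^c → ∞). Hence n^47 · 10^(−n) = n^47 / 10^n → 0.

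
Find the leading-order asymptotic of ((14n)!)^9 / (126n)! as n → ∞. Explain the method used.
((14n)!)^9/(126n)! ~ ((2π·14n)^(8/2) / 3) · 9^(−9·14n)  →  0

Write N = 14n. Stirling: N! ~ sqrt(2π N)(N/e)^N and (9N)! ~ sqrt(2π·9N)·(9N/e)^(9N).
  (N!)^9/(9N)! ~ (2π N)^(9/2) (N/e)^(9N) / [sqrt(2π·9N) (9N/e)^(9N)]
     = (2π N)^(9/2) / sqrt(2π·9N) · (N/(9N))^(9N)
     = (2π N)^((9−1)/2) / 3 · 9^(−9N).
Since 9^9 > 1, the factor 9^(−9N) decays exponentially, so the ratio → 0. Substituting N = 14n gives the stated form.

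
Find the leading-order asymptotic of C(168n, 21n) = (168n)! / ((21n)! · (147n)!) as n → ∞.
C(168n, 21n) ~ (16777216/823543)^(21n) · sqrt(4/(7π·21n))

Write N = 21n. Apply Stirling to each factorial:
  (8N)! ~ sqrt(2π·8N) · (8N/e)^(8N),
  N! ~ sqrt(2π N) · (N/e)^N,
  (7N)! ~ sqrt(2π·7N) · (7N/e)^(7N).
The exponential factors combine to (8N)^(8N) / (N^N · (7N)^(7N)) = 8^(8N)/7^(7N) = (8^8/7^7)^N = (16777216/823543)^N.
The square-root prefactors combine to sqrt(2π·8N) / (sqrt(2π N)·sqrt(2π·7N)) = sqrt(8 / (2π·7·N)) = sqrt(4/(7π·21n)).
Substituting N = 21n: C(168n, 21n) ~ (16777216/823543)^(21n) · sqrt(4/(7π·21n)).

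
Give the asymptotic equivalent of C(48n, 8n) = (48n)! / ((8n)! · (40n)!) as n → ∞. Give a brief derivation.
C(48n, 8n) ~ (46656/3125)^(8n) · sqrt(3/(5π·8n))

Write N = 8n. Apply Stirling to each factorial:
  (6N)! ~ sqrt(2π·6N) · (6N/e)^(6N),
  N! ~ sqrt(2π N) · (N/e)^N,
  (5N)! ~ sqrt(2π·5N) · (5N/e)^(5N).
The exponential factors combine to (6N)^(6N) / (N^N · (5N)^(5N)) = 6^(6N)/5^(5N) = (6^6/5^5)^N = (46656/3125)^N.
The square-root prefactors combine to sqrt(2π·6N) / (sqrt(2π N)·sqrt(2π·5N)) = sqrt(6 / (2π·5·N)) = sqrt(3/(5π·8n)).
Substituting N = 8n: C(48n, 8n) ~ (46656/3125)^(8n) · sqrt(3/(5π·8n)).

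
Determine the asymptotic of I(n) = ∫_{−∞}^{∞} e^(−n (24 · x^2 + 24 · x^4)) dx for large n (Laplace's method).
I(n) ~ sqrt(π/(24n))

φ(x) = 24 · x^2 + 24 · x^4 has its unique global minimum at x* = 0 (since φ'(x) = 48x + 96x^3 = 0 only at x = 0 for real x with both coefficients positive, and φ → ∞ as |x| → ∞). At x* = 0, φ(0) = 0 and φ''(0) = 48. Laplace's method then gives
  I(n) ~ sqrt(2π / (n · φ''(0))) · e^(−n φ(0)) = sqrt(2π / (48n)) = sqrt(π/(24n)).
The 24 · x^4 term contributes only at subleading order (an O(1/n) relative correction).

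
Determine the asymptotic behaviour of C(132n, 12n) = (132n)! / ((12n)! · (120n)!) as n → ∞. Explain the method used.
C(132n, 12n) ~ (285311670611/10000000000)^(12n) · sqrt(11/(20π·12n))

Write N = 12n. Apply Stirling to each factorial:
  (11N)! ~ sqrt(2π·11N) · (11N/e)^(11N),
  N! ~ sqrt(2π N) · (N/e)^N,
  (10N)! ~ sqrt(2π·10N) · (10N/e)^(10N).
The exponential factors combine to (11N)^(11N) / (N^N · (10N)^(10N)) = 11^(11N)/10^(10N) = (11^11/10^10)^N = (285311670611/10000000000)^N.
The square-root prefactors combine to sqrt(2π·11N) / (sqrt(2π N)·sqrt(2π·10N)) = sqrt(11 / (2π·10·N)) = sqrt(11/(20π·12n)).
Substituting N = 12n: C(132n, 12n) ~ (285311670611/10000000000)^(12n) · sqrt(11/(20π·12n)).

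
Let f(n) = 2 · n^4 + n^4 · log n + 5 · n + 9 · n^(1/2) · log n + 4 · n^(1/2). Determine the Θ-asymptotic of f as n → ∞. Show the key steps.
f(n) ∈ Θ(n^4 · log n)

Compare the terms by growth order. For large n, n^a · (log n)^b dominates n^a' · (log n)^b' iff a > a', or (a = a' and b > b'). Ranking the 5 terms shows the dominant one is n^4 · log n. Hence f(n) ∈ Θ(n^4 · log n).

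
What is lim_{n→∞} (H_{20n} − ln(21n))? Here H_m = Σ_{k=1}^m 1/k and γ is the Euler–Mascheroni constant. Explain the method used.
lim = ln(20/21) + γ

By Euler-Maclaurin, H_m = ln m + γ + O(1/m). So
  H_{20n} − ln(21n) = ln(20n) + γ − ln(21n) + O(1/n)
                       = ln(20/21) + γ + O(1/n).
Hence the limit is ln(20/21) + γ.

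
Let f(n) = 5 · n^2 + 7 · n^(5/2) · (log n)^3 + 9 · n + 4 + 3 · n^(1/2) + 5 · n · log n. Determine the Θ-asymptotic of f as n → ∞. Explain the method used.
f(n) ∈ Θ(n^(5/2) · (log n)^3)

Compare the terms by growth order. For large n, n^a · (log n)^b dominates n^a' · (log n)^b' iff a > a', or (a = a' and b > b'). Ranking the 6 terms shows the dominant one is 7 · n^(5/2) · (log n)^3. Hence f(n) ∈ Θ(n^(5/2) · (log n)^3).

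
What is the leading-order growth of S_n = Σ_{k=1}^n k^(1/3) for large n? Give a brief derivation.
S_n ~ (3/4) · n^(4/3)

Integral comparison: Σ_{k=1}^n k^(1/3) = ∫_0^n x^(1/3) dx + O(n^(1/3)). The integral is n^(1 + 1/3) / (1 + 1/3) = n^((1+3)/3) / ((1+3)/3) = (3/4) · n^(4/3).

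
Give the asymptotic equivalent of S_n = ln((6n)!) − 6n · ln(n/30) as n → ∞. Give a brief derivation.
S_n ~ 6n · (ln 180 − 1) + O(ln n)

Stirling: ln((6n)!) = 6n ln(6n) − 6n + O(ln n).
  S_n = 6n ln(6n) − 6n − 6n ln(n/30) + O(ln n)
      = 6n ln(6n) − 6n ln n + 6n ln 30 − 6n + O(ln n)
      = 6n ln 6 + 6n ln 30 − 6n + O(ln n)
      = 6n (ln 180 − 1) + O(ln n).
Numerically ln(180) − 1 ≈ 4.1930.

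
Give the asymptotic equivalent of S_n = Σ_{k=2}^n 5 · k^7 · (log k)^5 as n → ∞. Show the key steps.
S_n ~ 5 · n^8 · (log n)^5 / 8

By integral comparison, S_n = ∫_1^n 5 · x^7 · (log x)^5 dx + O(n^7 · (log n)^5). For the integral, the leading term of ∫_1^n x^7 (log x)^5 dx is n^8/8 · (log n)^5 (by repeated integration by parts; each step lowers the log-exponent and produces a relatively O(1/log n) correction). Hence S_n ~ 5 · n^8 · (log n)^5 / 8.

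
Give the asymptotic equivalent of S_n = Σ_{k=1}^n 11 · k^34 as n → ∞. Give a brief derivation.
S_n ~ 11 · n^35 / 35

By integral comparison (Euler-Maclaurin), Σ_{k=1}^n 11 · k^34 = 11 · ∫_0^n x^34 dx + O(n^34) = 11 · n^35/35 + O(n^34). (Equivalently, Faulhaber's formula gives the same leading term.)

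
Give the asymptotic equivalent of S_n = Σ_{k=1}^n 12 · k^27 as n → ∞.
S_n ~ 3 · n^28 / 7

By integral comparison (Euler-Maclaurin), Σ_{k=1}^n 12 · k^27 = 12 · ∫_0^n x^27 dx + O(n^27) = 12 · n^28/28 = 3 · n^28 / 7 + O(n^27). (Equivalently, Faulhaber's formula gives the same leading term.)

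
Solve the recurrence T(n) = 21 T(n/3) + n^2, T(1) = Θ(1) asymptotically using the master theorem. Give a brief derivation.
T(n) = Θ(n^(log_3 21))

Master theorem: compare f(n) = n^2 to n^(log_3 21) where log_3 21 ≈ 2.771. Since 2 < log_3 21, we have f(n) = O(n^(log_3 21 − ε)) for some ε > 0 — Case 1. Hence T(n) = Θ(n^(log_3 21)).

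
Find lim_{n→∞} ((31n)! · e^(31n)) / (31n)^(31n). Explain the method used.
lim = ∞

Stirling: (31n)! ~ sqrt(2π·31n) · (31n/e)^(31n). Hence
  (31n)! · e^(31n) / (31n)^(31n) ~ sqrt(2π·31n) = sqrt(2π·31) · sqrt(n) → ∞.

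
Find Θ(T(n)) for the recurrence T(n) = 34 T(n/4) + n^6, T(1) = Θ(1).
T(n) = Θ(n^6)

log_4 34 ≈ 2.544. f(n) = n^6 dominates n^(log_4 34) since 6 > 2.544, and the regularity condition a·f(n/b) = 34·(n/4)^6 = (34/4096)·n^6 ≤ c·f(n) holds with c = 34/4096 ≈ 0.0083 < 1. So this is Case 3: T(n) = Θ(f(n)) = Θ(n^6).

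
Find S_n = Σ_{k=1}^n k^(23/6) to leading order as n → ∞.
S_n ~ (6/29) · n^(29/6)

Integral comparison: Σ_{k=1}^n k^(23/6) = ∫_0^n x^(23/6) dx + O(n^(23/6)). The integral is n^(1 + 23/6) / (1 + 23/6) = n^((23+6)/6) / ((23+6)/6) = (6/29) · n^(29/6).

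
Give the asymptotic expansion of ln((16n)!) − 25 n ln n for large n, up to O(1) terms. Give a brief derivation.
ln((16n)!) − 25 n ln n = −9 n ln n + 16(ln 16 − 1) n + (1/2) ln(2π·16n) + O(1/n)

Stirling: ln((16n)!) = 16n ln(16n) − 16n + (1/2) ln(2π·16n) + O(1/n).
Expand 16n ln(16n) = 16n (ln n + ln 16) = 16n ln n + 16n ln 16.
Subtract 25n ln n: leading term is (16 − 25) n ln n = −9 n ln n. The next term is 16n ln 16 − 16n = 16(ln 16 − 1) n. Then the (1/2) ln(2π·16n) correction.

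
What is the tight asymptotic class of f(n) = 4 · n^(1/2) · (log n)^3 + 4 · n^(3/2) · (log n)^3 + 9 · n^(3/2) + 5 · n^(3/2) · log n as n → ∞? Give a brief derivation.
f(n) ∈ Θ(n^(3/2) · (log n)^3)

Compare the terms by growth order. For large n, n^a · (log n)^b dominates n^a' · (log n)^b' iff a > a', or (a = a' and b > b'). Ranking the 4 terms shows the dominant one is 4 · n^(3/2) · (log n)^3. Hence f(n) ∈ Θ(n^(3/2) · (log n)^3).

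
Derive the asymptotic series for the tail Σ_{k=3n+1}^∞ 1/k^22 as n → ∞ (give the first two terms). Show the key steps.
Σ_{k>3n} 1/k^22 = 1/(21 · (3n)^21) − 1/(2 · (3n)^22) + O(1/(3n)^23)

Compare to the integral: ∫_{3n}^∞ x^(−22) dx = [−x^(−21)/21]_{3n}^∞ = 1/((22−1)·(3n)^21). The Euler-Maclaurin correction adds −f(3n)/2 = −1/(2·(3n)^22). Euler-Maclaurin then gives
  Σ_{k>3n} 1/k^22 = ∫_{3n}^∞ dx/x^22 − 1/(2·(3n)^22) + O(1/(3n)^23).
(Equivalently this is ζ(22) − Σ_{k≤3n} 1/k^22.)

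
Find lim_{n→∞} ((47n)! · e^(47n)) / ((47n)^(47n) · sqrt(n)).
lim = sqrt(2π·47)

Stirling: (47n)! ~ sqrt(2π·47n) · (47n/e)^(47n). Hence
  (47n)! · e^(47n) / (47n)^(47n) ~ sqrt(2π·47n).
Dividing by sqrt(n): sqrt(2π·47n) / sqrt(n) = sqrt(2π·47) · n^((1−1)/2), so the limit is sqrt(2π·47).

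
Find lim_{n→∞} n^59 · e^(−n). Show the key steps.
lim = 0

Exponentials with base > 1 dominate every fixed polynomial: for any fixed c, n^c / e^n → 0 as n → ∞ (e.g. by the ratio test, or since e^n grows faster than any power of n). Hence n^59 · e^(−n) = n^59 / e^n → 0.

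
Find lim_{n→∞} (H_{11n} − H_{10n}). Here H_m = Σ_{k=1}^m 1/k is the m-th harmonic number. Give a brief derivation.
lim = ln(11/10)

Euler-Maclaurin gives H_m = ln m + γ + 1/(2m) + O(1/m^2). The γ and O(1/m) terms cancel in the difference:
  H_{11n} − H_{10n} = ln(11n) − ln(10n) + O(1/n) = ln(11/10) + O(1/n).
Hence the limit is ln(11/10).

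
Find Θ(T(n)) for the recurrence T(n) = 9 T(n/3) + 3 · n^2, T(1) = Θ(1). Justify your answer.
T(n) = Θ(n^2 log n)

log_3 9 = 2, and f(n) = 3 · n^2 = Θ(n^(log_3 9)). This is Case 2 of the master theorem: T(n) = Θ(f(n) · log n) = Θ(n^2 log n).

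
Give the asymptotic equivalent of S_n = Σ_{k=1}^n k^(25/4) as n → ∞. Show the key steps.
S_n ~ (4/29) · n^(29/4)

Integral comparison: Σ_{k=1}^n k^(25/4) = ∫_0^n x^(25/4) dx + O(n^(25/4)). The integral is n^(1 + 25/4) / (1 + 25/4) = n^((25+4)/4) / ((25+4)/4) = (4/29) · n^(29/4).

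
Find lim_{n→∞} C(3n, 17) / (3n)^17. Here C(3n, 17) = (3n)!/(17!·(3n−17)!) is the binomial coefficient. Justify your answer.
lim = 1/17! = 1/355687428096000

With N = 3n → ∞: C(N, 17) / N^17 = [N(N−1)…(N−16)] / (17! · N^17) = (1/17!) · 1 · (1 − 1/(3n)) · … · (1 − 16/(3n)). Each factor → 1 as N → ∞, so the limit is 1/17! = 1/355687428096000.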